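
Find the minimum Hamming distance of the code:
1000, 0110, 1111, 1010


Comparing all pairs, minimum distance: 1
Can detect 0 errors, correct 0 errors

1


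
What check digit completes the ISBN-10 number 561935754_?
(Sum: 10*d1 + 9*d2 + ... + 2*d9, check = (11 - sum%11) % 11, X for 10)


Weighted sum: 269
269 mod 11 = 5

Check digit: 6


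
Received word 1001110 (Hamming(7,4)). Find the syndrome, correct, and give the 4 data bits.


Syndrome = 6: error at position 6

Data: 0100 (corrected bit 6)


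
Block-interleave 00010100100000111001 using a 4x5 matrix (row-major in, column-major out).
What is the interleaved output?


Matrix:
  00010
  10010
  00001
  11001
Read columns: 01010001000011000011

01010001000011000011


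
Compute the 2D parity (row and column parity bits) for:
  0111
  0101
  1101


Row parities: 101
Column parities: 1111

Row P: 101, Col P: 1111, Corner: 0


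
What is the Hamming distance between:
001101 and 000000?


XOR: 001101
Count of 1s: 3

3


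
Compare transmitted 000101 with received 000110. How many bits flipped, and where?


XOR: 000011

2 error(s) at position(s): 4, 5


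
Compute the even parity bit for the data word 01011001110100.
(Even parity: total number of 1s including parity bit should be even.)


Number of 1s in data: 7
Parity bit: 1

1


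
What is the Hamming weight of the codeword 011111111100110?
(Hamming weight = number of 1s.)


Counting 1s in 011111111100110

11


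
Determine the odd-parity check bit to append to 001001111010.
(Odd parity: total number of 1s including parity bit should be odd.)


Number of 1s in data: 6
Parity bit: 1

1


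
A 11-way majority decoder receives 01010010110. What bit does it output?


Ones: 5 out of 11
Threshold: 6

0 (5/11 voted 1)


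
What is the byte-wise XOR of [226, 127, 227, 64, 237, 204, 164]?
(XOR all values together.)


XOR chain: 226 ^ 127 ^ 227 ^ 64 ^ 237 ^ 204 ^ 164 = 187

187


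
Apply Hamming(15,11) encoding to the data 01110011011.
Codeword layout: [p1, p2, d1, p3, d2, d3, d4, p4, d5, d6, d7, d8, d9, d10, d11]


Parity bits: p1=0, p2=1, p3=0, p4=0

010011100011011


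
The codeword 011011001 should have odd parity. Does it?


Number of 1s: 5

Yes, parity is correct (5 ones)


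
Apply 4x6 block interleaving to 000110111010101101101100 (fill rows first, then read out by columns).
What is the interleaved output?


Matrix:
  000110
  111010
  101101
  101100
Read columns: 011101000111101111000010

011101000111101111000010


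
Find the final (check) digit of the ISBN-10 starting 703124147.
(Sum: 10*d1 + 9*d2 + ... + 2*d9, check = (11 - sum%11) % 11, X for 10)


Weighted sum: 163
163 mod 11 = 9

Check digit: 2


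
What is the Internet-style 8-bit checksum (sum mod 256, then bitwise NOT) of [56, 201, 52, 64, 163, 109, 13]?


Sum = 658 mod 256 = 146
Complement = 109

109


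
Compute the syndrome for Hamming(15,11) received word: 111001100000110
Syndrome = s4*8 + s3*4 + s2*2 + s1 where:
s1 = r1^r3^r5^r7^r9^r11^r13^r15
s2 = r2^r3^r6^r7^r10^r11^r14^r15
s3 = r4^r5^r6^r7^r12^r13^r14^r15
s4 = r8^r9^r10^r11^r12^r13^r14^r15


s1=0, s2=1, s3=0, s4=0

Syndrome = 2 (error at position 2)


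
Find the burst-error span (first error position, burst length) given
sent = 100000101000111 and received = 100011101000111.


XOR: 000011000000000

Burst at position 4, length 2


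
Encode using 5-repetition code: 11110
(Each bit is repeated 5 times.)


Each bit -> 5 copies

1111111111111111111100000


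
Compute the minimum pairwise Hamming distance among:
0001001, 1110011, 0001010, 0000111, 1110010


Comparing all pairs, minimum distance: 1
Can detect 0 errors, correct 0 errors

1


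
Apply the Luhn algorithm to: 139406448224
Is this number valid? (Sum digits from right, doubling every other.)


Luhn sum = 53
53 mod 10 = 3

Invalid (Luhn sum mod 10 = 3)


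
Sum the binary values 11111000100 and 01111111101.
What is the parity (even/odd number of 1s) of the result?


11111000100 = 1988
01111111101 = 1021
Sum = 3009 = 101111000001
1s count = 6

even parity (6 ones in 101111000001)


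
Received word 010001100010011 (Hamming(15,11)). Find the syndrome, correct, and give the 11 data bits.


Syndrome = 9: error at position 9

Data: 00111010011 (corrected bit 9)


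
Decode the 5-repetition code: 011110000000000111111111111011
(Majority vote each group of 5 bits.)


Groups: 01111, 00000, 00000, 11111, 11111, 11011
Majority votes: 100111

100111


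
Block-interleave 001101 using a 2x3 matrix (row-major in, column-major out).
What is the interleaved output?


Matrix:
  001
  101
Read columns: 010011

010011


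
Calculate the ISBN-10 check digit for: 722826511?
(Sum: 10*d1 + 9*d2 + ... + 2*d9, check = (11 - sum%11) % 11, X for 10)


Weighted sum: 227
227 mod 11 = 7

Check digit: 4


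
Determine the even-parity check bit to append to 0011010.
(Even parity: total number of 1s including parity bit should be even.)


Number of 1s in data: 3
Parity bit: 1

1


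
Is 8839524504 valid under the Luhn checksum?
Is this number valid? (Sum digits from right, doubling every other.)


Luhn sum = 50
50 mod 10 = 0

Valid (Luhn sum mod 10 = 0)


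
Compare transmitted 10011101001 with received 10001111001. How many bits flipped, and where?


XOR: 00010010000

2 error(s) at position(s): 3, 6


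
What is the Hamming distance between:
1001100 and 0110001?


XOR: 1111101
Count of 1s: 6

6


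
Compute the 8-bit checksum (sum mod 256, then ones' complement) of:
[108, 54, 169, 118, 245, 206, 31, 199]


Sum = 1130 mod 256 = 106
Complement = 149

149


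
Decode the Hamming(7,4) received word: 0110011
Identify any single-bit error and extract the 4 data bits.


Syndrome = 0: no error detected

Data: 1011 (no errors)


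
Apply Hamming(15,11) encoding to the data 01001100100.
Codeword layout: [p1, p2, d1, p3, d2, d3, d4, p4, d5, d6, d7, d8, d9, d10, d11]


Parity bits: p1=1, p2=1, p3=0, p4=1

110010011100100


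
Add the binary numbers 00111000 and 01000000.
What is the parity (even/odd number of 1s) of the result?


00111000 = 56
01000000 = 64
Sum = 120 = 1111000
1s count = 4

even parity (4 ones in 1111000)


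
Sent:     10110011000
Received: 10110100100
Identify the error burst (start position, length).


XOR: 00000111100

Burst at position 5, length 4


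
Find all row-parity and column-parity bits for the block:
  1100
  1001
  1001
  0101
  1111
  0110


Row parities: 000000
Column parities: 0000

Row P: 000000, Col P: 0000, Corner: 0


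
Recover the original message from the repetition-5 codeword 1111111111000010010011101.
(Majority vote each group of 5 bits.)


Groups: 11111, 11111, 00001, 00100, 11101
Majority votes: 11001

11001


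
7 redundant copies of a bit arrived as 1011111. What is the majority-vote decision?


Ones: 6 out of 7
Threshold: 4

1 (6/7 voted 1)


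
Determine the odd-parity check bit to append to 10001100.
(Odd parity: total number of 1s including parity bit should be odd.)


Number of 1s in data: 3
Parity bit: 0

0


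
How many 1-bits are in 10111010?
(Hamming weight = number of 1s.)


Counting 1s in 10111010

5


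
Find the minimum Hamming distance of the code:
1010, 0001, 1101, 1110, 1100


Comparing all pairs, minimum distance: 1
Can detect 0 errors, correct 0 errors

1


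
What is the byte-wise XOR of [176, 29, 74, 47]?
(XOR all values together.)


XOR chain: 176 ^ 29 ^ 74 ^ 47 = 200

200


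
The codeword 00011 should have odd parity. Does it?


Number of 1s: 2

No, parity error (2 ones)


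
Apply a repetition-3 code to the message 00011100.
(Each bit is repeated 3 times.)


Each bit -> 3 copies

000000000111111111000000


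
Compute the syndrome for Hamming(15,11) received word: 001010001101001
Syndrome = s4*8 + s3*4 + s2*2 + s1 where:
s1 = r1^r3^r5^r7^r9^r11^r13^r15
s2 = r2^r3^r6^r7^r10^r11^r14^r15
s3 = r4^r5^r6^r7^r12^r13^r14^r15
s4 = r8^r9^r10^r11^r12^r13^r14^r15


s1=0, s2=1, s3=1, s4=0

Syndrome = 6 (error at position 6)


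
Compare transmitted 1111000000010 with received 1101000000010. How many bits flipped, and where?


XOR: 0010000000000

1 error(s) at position(s): 2


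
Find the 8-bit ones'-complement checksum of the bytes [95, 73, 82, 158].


Sum = 408 mod 256 = 152
Complement = 103

103


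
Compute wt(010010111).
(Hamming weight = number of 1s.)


Counting 1s in 010010111

5


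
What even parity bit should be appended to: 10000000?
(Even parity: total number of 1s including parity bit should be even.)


Number of 1s in data: 1
Parity bit: 1

1


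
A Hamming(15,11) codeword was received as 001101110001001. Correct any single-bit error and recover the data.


Syndrome = 13: error at position 13

Data: 10110001101 (corrected bit 13)


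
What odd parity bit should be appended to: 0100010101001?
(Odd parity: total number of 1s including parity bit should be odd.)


Number of 1s in data: 5
Parity bit: 0

0


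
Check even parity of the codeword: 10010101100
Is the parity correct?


Number of 1s: 5

No, parity error (5 ones)


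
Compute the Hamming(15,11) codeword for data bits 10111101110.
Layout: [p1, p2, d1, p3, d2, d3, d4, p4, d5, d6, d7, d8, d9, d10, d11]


Parity bits: p1=0, p2=1, p3=1, p4=1

011101111101110


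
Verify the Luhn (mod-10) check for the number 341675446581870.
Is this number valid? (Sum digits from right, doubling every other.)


Luhn sum = 65
65 mod 10 = 5

Invalid (Luhn sum mod 10 = 5)


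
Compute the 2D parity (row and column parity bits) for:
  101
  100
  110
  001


Row parities: 0101
Column parities: 110

Row P: 0101, Col P: 110, Corner: 0


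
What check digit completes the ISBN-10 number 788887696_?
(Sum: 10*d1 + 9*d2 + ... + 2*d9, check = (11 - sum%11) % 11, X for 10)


Weighted sum: 408
408 mod 11 = 1

Check digit: X


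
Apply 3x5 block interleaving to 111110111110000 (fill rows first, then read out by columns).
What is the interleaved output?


Matrix:
  11111
  01111
  10000
Read columns: 101110110110110

101110110110110


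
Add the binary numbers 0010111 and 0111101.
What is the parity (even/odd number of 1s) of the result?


0010111 = 23
0111101 = 61
Sum = 84 = 1010100
1s count = 3

odd parity (3 ones in 1010100)


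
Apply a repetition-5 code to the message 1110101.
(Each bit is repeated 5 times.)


Each bit -> 5 copies

11111111111111100000111110000011111


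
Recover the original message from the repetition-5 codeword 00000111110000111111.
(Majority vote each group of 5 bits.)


Groups: 00000, 11111, 00001, 11111
Majority votes: 0101

0101


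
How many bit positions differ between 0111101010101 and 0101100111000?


XOR: 0010001101101
Count of 1s: 6

6


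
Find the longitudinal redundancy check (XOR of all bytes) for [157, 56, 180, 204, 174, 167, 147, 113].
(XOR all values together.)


XOR chain: 157 ^ 56 ^ 180 ^ 204 ^ 174 ^ 167 ^ 147 ^ 113 = 54

54


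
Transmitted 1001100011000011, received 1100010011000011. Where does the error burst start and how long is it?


XOR: 0101110000000000

Burst at position 1, length 5


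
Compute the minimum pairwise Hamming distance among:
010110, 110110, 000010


Comparing all pairs, minimum distance: 1
Can detect 0 errors, correct 0 errors

1


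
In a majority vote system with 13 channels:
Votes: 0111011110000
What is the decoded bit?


Ones: 7 out of 13
Threshold: 7

1 (7/13 voted 1)


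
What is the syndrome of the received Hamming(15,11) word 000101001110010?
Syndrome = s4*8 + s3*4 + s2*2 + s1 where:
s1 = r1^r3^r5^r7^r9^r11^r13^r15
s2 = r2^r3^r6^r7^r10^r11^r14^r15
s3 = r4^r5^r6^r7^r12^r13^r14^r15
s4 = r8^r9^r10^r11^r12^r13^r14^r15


s1=0, s2=0, s3=1, s4=0

Syndrome = 4 (error at position 4)


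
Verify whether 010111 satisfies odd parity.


Number of 1s: 4

No, parity error (4 ones)


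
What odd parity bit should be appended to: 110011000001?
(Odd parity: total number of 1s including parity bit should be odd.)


Number of 1s in data: 5
Parity bit: 0

0


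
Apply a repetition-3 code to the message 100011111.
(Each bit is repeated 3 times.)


Each bit -> 3 copies

111000000000111111111111111


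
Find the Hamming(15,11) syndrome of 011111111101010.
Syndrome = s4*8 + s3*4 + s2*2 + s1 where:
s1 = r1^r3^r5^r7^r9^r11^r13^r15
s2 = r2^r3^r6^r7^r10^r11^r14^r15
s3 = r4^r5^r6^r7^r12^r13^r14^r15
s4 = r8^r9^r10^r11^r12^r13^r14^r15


s1=0, s2=0, s3=0, s4=1

Syndrome = 8 (error at position 8)


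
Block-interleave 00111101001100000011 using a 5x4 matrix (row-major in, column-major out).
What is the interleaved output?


Matrix:
  0011
  1101
  0011
  0000
  0011
Read columns: 01000010001010111101

01000010001010111101


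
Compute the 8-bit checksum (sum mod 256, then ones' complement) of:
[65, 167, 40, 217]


Sum = 489 mod 256 = 233
Complement = 22

22


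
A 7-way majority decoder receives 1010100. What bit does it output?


Ones: 3 out of 7
Threshold: 4

0 (3/7 voted 1)


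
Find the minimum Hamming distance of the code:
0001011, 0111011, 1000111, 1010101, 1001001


Comparing all pairs, minimum distance: 2
Can detect 1 errors, correct 0 errors

2


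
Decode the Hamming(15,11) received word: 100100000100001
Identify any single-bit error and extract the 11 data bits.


Syndrome = 0: no error detected

Data: 00000100001 (no errors)


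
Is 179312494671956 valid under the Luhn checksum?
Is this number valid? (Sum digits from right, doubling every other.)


Luhn sum = 71
71 mod 10 = 1

Invalid (Luhn sum mod 10 = 1)


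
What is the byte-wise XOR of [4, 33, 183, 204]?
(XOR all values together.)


XOR chain: 4 ^ 33 ^ 183 ^ 204 = 94

94


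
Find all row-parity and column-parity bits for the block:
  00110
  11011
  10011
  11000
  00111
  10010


Row parities: 001010
Column parities: 00011

Row P: 001010, Col P: 00011, Corner: 0


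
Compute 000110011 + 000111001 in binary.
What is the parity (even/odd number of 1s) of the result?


000110011 = 51
000111001 = 57
Sum = 108 = 1101100
1s count = 4

even parity (4 ones in 1101100)


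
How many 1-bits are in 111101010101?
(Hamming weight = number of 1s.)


Counting 1s in 111101010101

8


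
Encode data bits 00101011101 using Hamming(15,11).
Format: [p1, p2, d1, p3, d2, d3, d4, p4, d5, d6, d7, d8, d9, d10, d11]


Parity bits: p1=0, p2=1, p3=0, p4=1

010001011011101


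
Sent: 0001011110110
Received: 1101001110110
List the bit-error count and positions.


XOR: 1100010000000

3 error(s) at position(s): 0, 1, 5


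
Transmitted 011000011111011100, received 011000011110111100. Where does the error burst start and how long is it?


XOR: 000000000001100000

Burst at position 11, length 2


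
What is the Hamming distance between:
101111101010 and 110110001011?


XOR: 011001100001
Count of 1s: 5

5


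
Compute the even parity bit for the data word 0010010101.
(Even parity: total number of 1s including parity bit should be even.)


Number of 1s in data: 4
Parity bit: 0

0


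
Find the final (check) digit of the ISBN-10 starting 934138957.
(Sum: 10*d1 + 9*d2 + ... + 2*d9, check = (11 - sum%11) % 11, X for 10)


Weighted sum: 279
279 mod 11 = 4

Check digit: 7


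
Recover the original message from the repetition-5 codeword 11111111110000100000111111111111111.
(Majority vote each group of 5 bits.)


Groups: 11111, 11111, 00001, 00000, 11111, 11111, 11111
Majority votes: 1100111

1100111


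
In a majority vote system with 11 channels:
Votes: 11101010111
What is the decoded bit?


Ones: 8 out of 11
Threshold: 6

1 (8/11 voted 1)


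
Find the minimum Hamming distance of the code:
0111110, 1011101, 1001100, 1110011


Comparing all pairs, minimum distance: 2
Can detect 1 errors, correct 0 errors

2


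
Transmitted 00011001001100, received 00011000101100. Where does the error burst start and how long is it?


XOR: 00000001100000

Burst at position 7, length 2


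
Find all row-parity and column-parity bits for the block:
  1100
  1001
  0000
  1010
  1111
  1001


Row parities: 000000
Column parities: 1001

Row P: 000000, Col P: 1001, Corner: 0


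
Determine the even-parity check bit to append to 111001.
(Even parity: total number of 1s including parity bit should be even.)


Number of 1s in data: 4
Parity bit: 0

0


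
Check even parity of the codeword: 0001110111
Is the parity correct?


Number of 1s: 6

Yes, parity is correct (6 ones)


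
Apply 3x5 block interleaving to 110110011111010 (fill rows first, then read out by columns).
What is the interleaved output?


Matrix:
  11011
  00111
  11010
Read columns: 101101010111110

101101010111110


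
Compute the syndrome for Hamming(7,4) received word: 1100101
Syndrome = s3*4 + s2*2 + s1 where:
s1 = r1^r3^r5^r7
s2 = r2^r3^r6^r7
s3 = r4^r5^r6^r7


s1=1, s2=0, s3=0

Syndrome = 1 (error at position 1)


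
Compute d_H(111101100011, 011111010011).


XOR: 100010110000
Count of 1s: 4

4


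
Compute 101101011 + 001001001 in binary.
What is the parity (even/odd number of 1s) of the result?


101101011 = 363
001001001 = 73
Sum = 436 = 110110100
1s count = 5

odd parity (5 ones in 110110100)


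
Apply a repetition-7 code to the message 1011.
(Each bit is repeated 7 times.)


Each bit -> 7 copies

1111111000000011111111111111


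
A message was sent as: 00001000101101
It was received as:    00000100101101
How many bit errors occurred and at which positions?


XOR: 00001100000000

2 error(s) at position(s): 4, 5


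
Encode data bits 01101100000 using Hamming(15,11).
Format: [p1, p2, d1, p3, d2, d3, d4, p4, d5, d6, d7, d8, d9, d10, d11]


Parity bits: p1=0, p2=0, p3=0, p4=0

000011001100000


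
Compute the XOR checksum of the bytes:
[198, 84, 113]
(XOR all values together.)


XOR chain: 198 ^ 84 ^ 113 = 227

227


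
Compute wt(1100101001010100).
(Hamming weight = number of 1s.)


Counting 1s in 1100101001010100

7


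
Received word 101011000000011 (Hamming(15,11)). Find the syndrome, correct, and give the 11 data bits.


Syndrome = 0: no error detected

Data: 11100000011 (no errors)


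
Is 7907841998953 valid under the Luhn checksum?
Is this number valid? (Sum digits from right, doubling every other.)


Luhn sum = 76
76 mod 10 = 6

Invalid (Luhn sum mod 10 = 6)


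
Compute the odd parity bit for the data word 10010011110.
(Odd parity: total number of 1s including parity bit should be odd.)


Number of 1s in data: 6
Parity bit: 1

1


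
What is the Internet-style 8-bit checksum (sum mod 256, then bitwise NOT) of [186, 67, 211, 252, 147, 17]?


Sum = 880 mod 256 = 112
Complement = 143

143


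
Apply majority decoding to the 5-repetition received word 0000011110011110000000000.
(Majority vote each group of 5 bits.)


Groups: 00000, 11110, 01111, 00000, 00000
Majority votes: 01100

01100


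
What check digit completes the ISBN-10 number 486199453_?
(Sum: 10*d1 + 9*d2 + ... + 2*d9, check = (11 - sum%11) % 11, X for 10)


Weighted sum: 303
303 mod 11 = 6

Check digit: 5


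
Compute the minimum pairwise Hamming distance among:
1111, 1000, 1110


Comparing all pairs, minimum distance: 1
Can detect 0 errors, correct 0 errors

1


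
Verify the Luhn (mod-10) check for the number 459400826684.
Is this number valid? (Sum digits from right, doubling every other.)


Luhn sum = 55
55 mod 10 = 5

Invalid (Luhn sum mod 10 = 5)


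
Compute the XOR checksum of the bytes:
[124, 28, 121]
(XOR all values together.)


XOR chain: 124 ^ 28 ^ 121 = 25

25


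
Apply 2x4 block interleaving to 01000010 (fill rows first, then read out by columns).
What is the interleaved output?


Matrix:
  0100
  0010
Read columns: 00100100

00100100


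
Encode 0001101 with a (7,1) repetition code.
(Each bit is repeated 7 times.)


Each bit -> 7 copies

0000000000000000000001111111111111100000001111111


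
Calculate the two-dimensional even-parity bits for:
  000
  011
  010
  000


Row parities: 0010
Column parities: 001

Row P: 0010, Col P: 001, Corner: 1


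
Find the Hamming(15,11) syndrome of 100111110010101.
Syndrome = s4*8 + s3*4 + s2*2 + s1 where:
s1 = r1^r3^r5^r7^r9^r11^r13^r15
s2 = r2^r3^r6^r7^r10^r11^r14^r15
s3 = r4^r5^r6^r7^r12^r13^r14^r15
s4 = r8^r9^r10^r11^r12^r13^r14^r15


s1=0, s2=0, s3=0, s4=0

Syndrome = 0 (no error)


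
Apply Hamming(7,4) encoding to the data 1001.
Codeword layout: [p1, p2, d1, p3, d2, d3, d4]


Parity bits: p1=0, p2=0, p3=1

0011001


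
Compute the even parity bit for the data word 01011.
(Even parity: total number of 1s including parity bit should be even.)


Number of 1s in data: 3
Parity bit: 1

1


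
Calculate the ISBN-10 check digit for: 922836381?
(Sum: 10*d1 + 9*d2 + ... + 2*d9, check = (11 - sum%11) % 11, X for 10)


Weighted sum: 266
266 mod 11 = 2

Check digit: 9


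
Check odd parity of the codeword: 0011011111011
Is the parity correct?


Number of 1s: 9

Yes, parity is correct (9 ones)


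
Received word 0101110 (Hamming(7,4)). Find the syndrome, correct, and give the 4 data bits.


Syndrome = 5: error at position 5

Data: 0010 (corrected bit 5)


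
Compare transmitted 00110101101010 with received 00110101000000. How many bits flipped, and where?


XOR: 00000000101010

3 error(s) at position(s): 8, 10, 12


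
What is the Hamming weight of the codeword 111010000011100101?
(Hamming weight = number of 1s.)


Counting 1s in 111010000011100101

9


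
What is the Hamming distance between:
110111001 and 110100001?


XOR: 000011000
Count of 1s: 2

2


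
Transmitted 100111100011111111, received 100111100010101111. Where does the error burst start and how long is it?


XOR: 000000000001010000

Burst at position 11, length 3


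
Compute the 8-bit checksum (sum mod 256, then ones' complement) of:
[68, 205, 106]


Sum = 379 mod 256 = 123
Complement = 132

132


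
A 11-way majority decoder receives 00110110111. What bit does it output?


Ones: 7 out of 11
Threshold: 6

1 (7/11 voted 1)


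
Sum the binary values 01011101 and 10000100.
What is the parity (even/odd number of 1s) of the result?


01011101 = 93
10000100 = 132
Sum = 225 = 11100001
1s count = 4

even parity (4 ones in 11100001)


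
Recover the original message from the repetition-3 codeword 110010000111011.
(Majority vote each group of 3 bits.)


Groups: 110, 010, 000, 111, 011
Majority votes: 10011

10011


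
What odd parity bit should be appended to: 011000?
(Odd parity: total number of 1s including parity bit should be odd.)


Number of 1s in data: 2
Parity bit: 1

1


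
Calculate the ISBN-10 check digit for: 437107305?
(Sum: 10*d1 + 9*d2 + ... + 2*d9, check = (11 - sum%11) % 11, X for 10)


Weighted sum: 187
187 mod 11 = 0

Check digit: 0


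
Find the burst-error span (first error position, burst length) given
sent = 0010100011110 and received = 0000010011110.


XOR: 0010110000000

Burst at position 2, length 4


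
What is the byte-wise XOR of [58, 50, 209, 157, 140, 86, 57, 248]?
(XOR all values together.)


XOR chain: 58 ^ 50 ^ 209 ^ 157 ^ 140 ^ 86 ^ 57 ^ 248 = 95

95


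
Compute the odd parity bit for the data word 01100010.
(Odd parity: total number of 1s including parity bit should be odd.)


Number of 1s in data: 3
Parity bit: 0

0


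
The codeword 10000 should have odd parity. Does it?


Number of 1s: 1

Yes, parity is correct (1 ones)


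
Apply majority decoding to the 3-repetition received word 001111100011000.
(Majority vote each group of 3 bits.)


Groups: 001, 111, 100, 011, 000
Majority votes: 01010

01010


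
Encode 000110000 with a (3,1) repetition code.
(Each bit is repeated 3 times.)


Each bit -> 3 copies

000000000111111000000000000


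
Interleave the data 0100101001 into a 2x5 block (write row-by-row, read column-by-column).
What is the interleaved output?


Matrix:
  01001
  01001
Read columns: 0011000011

0011000011


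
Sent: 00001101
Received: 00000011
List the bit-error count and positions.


XOR: 00001110

3 error(s) at position(s): 4, 5, 6


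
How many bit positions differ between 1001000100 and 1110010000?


XOR: 0111010100
Count of 1s: 5

5


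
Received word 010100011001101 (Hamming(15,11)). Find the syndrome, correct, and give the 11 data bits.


Syndrome = 9: error at position 9

Data: 00000001101 (corrected bit 9)


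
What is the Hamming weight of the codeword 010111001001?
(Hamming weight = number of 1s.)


Counting 1s in 010111001001

6


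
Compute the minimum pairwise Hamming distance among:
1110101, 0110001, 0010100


Comparing all pairs, minimum distance: 2
Can detect 1 errors, correct 0 errors

2


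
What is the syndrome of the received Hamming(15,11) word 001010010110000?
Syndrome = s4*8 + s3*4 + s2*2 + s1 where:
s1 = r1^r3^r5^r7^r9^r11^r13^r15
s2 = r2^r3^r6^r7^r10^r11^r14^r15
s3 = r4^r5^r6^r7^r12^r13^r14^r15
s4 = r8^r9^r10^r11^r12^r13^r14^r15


s1=1, s2=1, s3=1, s4=1

Syndrome = 15 (error at position 15)


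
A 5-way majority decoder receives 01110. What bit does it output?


Ones: 3 out of 5
Threshold: 3

1 (3/5 voted 1)


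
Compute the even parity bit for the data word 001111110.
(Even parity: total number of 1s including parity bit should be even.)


Number of 1s in data: 6
Parity bit: 0

0


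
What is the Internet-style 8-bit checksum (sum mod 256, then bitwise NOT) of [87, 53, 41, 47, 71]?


Sum = 299 mod 256 = 43
Complement = 212

212


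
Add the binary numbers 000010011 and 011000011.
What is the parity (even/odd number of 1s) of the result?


000010011 = 19
011000011 = 195
Sum = 214 = 11010110
1s count = 5

odd parity (5 ones in 11010110)


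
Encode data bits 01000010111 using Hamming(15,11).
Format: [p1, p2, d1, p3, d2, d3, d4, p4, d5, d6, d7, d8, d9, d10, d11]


Parity bits: p1=0, p2=1, p3=0, p4=0

010010000010111


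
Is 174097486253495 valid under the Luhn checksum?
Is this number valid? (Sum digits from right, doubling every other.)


Luhn sum = 74
74 mod 10 = 4

Invalid (Luhn sum mod 10 = 4)


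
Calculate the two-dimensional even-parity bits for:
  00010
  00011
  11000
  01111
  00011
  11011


Row parities: 100000
Column parities: 01110

Row P: 100000, Col P: 01110, Corner: 1


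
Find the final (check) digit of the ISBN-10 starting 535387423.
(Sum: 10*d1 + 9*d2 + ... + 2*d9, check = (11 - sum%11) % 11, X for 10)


Weighted sum: 249
249 mod 11 = 7

Check digit: 4


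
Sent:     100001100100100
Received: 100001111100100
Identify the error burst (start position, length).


XOR: 000000011000000

Burst at position 7, length 2


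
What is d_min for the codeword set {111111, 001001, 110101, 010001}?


Comparing all pairs, minimum distance: 2
Can detect 1 errors, correct 0 errors

2


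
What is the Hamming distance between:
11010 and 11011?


XOR: 00001
Count of 1s: 1

1


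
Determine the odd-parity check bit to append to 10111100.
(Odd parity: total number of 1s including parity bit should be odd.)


Number of 1s in data: 5
Parity bit: 0

0


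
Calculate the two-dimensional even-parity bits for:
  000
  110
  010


Row parities: 001
Column parities: 100

Row P: 001, Col P: 100, Corner: 1


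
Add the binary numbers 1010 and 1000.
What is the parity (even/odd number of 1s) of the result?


1010 = 10
1000 = 8
Sum = 18 = 10010
1s count = 2

even parity (2 ones in 10010)


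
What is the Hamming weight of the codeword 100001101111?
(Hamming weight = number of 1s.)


Counting 1s in 100001101111

7


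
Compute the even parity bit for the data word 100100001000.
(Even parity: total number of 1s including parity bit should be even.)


Number of 1s in data: 3
Parity bit: 1

1


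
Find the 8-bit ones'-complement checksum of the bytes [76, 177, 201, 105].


Sum = 559 mod 256 = 47
Complement = 208

208


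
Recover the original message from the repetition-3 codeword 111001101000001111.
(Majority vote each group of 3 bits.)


Groups: 111, 001, 101, 000, 001, 111
Majority votes: 101001

101001


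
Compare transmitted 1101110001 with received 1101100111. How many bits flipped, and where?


XOR: 0000010110

3 error(s) at position(s): 5, 7, 8


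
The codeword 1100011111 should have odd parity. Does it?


Number of 1s: 7

Yes, parity is correct (7 ones)


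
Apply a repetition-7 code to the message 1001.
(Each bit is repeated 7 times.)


Each bit -> 7 copies

1111111000000000000001111111


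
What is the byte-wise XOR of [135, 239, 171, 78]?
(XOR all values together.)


XOR chain: 135 ^ 239 ^ 171 ^ 78 = 141

141


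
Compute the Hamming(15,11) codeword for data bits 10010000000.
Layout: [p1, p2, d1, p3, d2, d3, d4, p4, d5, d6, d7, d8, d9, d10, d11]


Parity bits: p1=0, p2=0, p3=1, p4=0

001100100000000


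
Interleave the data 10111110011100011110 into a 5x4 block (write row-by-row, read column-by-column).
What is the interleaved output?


Matrix:
  1011
  1110
  0111
  0001
  1110
Read columns: 11001011011110110110

11001011011110110110


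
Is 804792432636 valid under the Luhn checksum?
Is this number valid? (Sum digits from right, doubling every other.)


Luhn sum = 66
66 mod 10 = 6

Invalid (Luhn sum mod 10 = 6)


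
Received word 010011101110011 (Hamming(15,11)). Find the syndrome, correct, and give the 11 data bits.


Syndrome = 15: error at position 15

Data: 01111110010 (corrected bit 15)


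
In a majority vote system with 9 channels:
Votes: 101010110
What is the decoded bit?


Ones: 5 out of 9
Threshold: 5

1 (5/9 voted 1)


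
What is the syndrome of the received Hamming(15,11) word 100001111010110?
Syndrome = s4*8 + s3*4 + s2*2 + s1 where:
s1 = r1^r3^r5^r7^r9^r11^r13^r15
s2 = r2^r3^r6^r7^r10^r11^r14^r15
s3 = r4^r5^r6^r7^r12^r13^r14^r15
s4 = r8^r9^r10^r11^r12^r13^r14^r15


s1=1, s2=0, s3=0, s4=1

Syndrome = 9 (error at position 9)


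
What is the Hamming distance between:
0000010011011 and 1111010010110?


XOR: 1111000001101
Count of 1s: 7

7


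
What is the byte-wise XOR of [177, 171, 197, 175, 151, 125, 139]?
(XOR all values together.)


XOR chain: 177 ^ 171 ^ 197 ^ 175 ^ 151 ^ 125 ^ 139 = 17

17


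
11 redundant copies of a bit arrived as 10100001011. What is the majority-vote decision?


Ones: 5 out of 11
Threshold: 6

0 (5/11 voted 1)


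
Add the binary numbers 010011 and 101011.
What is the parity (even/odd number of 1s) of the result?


010011 = 19
101011 = 43
Sum = 62 = 111110
1s count = 5

odd parity (5 ones in 111110)


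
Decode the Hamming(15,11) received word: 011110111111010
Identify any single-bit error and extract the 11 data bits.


Syndrome = 5: error at position 5

Data: 10011111010 (corrected bit 5)


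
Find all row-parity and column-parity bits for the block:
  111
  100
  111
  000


Row parities: 1110
Column parities: 100

Row P: 1110, Col P: 100, Corner: 1


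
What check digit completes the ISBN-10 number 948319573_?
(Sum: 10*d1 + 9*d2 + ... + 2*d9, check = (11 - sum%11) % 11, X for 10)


Weighted sum: 309
309 mod 11 = 1

Check digit: X


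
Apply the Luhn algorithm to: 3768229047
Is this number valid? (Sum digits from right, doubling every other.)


Luhn sum = 54
54 mod 10 = 4

Invalid (Luhn sum mod 10 = 4)


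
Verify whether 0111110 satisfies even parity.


Number of 1s: 5

No, parity error (5 ones)


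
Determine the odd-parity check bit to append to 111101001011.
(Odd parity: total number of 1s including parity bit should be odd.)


Number of 1s in data: 8
Parity bit: 1

1


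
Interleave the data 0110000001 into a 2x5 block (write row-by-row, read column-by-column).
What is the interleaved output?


Matrix:
  01100
  00001
Read columns: 0010100001

0010100001


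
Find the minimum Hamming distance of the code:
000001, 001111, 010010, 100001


Comparing all pairs, minimum distance: 1
Can detect 0 errors, correct 0 errors

1


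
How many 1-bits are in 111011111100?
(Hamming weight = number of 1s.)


Counting 1s in 111011111100

9


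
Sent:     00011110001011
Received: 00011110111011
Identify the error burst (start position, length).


XOR: 00000000110000

Burst at position 8, length 2


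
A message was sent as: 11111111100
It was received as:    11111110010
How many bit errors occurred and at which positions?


XOR: 00000001110

3 error(s) at position(s): 7, 8, 9


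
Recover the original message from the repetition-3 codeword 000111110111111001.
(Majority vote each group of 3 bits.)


Groups: 000, 111, 110, 111, 111, 001
Majority votes: 011110

011110


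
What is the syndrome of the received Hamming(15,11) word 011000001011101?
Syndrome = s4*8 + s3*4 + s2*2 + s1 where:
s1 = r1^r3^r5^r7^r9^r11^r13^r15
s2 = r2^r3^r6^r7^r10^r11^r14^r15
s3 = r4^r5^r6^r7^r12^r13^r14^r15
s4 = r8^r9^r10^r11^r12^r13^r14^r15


s1=1, s2=0, s3=1, s4=1

Syndrome = 13 (error at position 13)


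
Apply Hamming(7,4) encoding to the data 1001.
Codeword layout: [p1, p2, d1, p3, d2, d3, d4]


Parity bits: p1=0, p2=0, p3=1

0011001


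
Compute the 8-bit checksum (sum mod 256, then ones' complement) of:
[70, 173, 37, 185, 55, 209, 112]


Sum = 841 mod 256 = 73
Complement = 182

182


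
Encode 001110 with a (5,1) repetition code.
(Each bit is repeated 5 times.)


Each bit -> 5 copies

000000000011111111111111100000


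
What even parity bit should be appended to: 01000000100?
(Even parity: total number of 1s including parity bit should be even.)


Number of 1s in data: 2
Parity bit: 0

0


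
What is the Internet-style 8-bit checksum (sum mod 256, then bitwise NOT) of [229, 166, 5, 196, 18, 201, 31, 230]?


Sum = 1076 mod 256 = 52
Complement = 203

203


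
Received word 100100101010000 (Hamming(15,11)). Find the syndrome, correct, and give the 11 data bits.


Syndrome = 0: no error detected

Data: 00011010000 (no errors)


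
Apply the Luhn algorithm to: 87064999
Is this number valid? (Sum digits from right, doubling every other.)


Luhn sum = 55
55 mod 10 = 5

Invalid (Luhn sum mod 10 = 5)


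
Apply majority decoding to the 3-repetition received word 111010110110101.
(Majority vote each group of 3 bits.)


Groups: 111, 010, 110, 110, 101
Majority votes: 10111

10111


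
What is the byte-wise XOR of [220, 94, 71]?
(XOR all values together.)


XOR chain: 220 ^ 94 ^ 71 = 197

197


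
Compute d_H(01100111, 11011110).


XOR: 10111001
Count of 1s: 5

5


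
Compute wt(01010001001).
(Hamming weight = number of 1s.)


Counting 1s in 01010001001

4


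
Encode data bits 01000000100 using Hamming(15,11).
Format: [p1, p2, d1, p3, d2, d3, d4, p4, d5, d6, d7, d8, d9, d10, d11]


Parity bits: p1=0, p2=0, p3=0, p4=1

000010010000100


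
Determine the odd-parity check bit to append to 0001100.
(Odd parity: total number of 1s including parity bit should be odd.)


Number of 1s in data: 2
Parity bit: 1

1


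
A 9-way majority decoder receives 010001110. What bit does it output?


Ones: 4 out of 9
Threshold: 5

0 (4/9 voted 1)


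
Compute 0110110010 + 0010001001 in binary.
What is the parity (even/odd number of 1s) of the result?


0110110010 = 434
0010001001 = 137
Sum = 571 = 1000111011
1s count = 6

even parity (6 ones in 1000111011)


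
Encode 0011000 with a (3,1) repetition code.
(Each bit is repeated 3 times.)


Each bit -> 3 copies

000000111111000000000


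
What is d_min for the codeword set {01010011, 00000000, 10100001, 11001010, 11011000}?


Comparing all pairs, minimum distance: 2
Can detect 1 errors, correct 0 errors

2


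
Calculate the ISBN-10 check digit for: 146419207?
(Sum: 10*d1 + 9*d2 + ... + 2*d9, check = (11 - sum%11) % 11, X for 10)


Weighted sum: 195
195 mod 11 = 8

Check digit: 3


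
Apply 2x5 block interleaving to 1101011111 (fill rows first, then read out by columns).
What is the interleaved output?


Matrix:
  11010
  11111
Read columns: 1111011101

1111011101


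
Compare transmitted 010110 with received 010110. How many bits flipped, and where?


XOR: 000000

0 errors (received matches sent)


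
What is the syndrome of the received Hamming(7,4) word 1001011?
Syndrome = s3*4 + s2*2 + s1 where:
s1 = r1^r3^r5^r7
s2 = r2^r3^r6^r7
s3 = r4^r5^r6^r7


s1=0, s2=0, s3=1

Syndrome = 4 (error at position 4)


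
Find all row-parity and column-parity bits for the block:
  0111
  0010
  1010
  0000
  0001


Row parities: 11001
Column parities: 1110

Row P: 11001, Col P: 1110, Corner: 1


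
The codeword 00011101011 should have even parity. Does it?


Number of 1s: 6

Yes, parity is correct (6 ones)


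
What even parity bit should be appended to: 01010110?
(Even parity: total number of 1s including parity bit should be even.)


Number of 1s in data: 4
Parity bit: 0

0


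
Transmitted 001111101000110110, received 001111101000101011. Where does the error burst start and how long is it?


XOR: 000000000000011101

Burst at position 13, length 5


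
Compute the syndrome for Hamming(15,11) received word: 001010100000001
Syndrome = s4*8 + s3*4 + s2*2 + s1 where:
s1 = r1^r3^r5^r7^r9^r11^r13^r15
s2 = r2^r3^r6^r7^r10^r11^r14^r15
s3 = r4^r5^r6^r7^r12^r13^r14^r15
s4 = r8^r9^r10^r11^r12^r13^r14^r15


s1=0, s2=1, s3=1, s4=1

Syndrome = 14 (error at position 14)


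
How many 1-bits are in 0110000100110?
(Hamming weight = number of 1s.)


Counting 1s in 0110000100110

5


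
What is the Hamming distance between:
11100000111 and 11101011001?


XOR: 00001011110
Count of 1s: 5

5


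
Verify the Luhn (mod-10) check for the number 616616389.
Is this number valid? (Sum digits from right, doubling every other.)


Luhn sum = 40
40 mod 10 = 0

Valid (Luhn sum mod 10 = 0)


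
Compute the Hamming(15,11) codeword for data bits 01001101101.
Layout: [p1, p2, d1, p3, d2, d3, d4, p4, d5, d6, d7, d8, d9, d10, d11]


Parity bits: p1=0, p2=0, p3=0, p4=1

000010011101101


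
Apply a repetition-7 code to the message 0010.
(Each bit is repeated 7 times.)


Each bit -> 7 copies

0000000000000011111110000000


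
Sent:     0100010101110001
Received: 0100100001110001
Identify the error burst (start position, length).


XOR: 0000110100000000

Burst at position 4, length 4


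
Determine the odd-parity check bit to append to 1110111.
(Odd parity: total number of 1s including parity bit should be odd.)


Number of 1s in data: 6
Parity bit: 1

1


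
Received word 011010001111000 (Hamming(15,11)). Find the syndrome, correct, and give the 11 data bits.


Syndrome = 0: no error detected

Data: 11001111000 (no errors)


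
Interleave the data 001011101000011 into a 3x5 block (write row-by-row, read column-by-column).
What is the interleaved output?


Matrix:
  00101
  11010
  00011
Read columns: 010010100011101

010010100011101


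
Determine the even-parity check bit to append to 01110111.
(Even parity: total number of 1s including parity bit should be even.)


Number of 1s in data: 6
Parity bit: 0

0


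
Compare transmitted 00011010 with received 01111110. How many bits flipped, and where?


XOR: 01100100

3 error(s) at position(s): 1, 2, 5
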